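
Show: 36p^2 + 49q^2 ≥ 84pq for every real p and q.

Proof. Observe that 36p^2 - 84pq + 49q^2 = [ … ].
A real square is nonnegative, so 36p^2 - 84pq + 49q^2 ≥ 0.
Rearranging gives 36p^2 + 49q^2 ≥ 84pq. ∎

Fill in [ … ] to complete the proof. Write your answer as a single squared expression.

The leading and trailing coefficients are 6^2 and 7^2, and 84 = 2·6·7, so the trinomial is (6p - 7q)^2.
Hence 36p^2 - 84pq + 49q^2 ≥ 0.

(6p - 7q)^2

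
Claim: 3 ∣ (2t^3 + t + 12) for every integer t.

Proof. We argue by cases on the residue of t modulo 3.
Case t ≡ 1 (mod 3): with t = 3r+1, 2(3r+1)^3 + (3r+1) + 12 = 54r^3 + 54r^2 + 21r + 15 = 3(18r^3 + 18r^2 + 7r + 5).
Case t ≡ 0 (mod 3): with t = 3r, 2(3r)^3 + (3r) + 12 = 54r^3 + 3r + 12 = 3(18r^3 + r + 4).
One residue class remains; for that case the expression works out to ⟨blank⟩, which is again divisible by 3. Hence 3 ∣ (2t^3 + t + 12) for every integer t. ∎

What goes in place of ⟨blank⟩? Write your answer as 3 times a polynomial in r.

3(18r^3 + 36r^2 + 25r + 10)

The residues treated are {1, 0}, so the missing case is t ≡ 2 (mod 3); write t = 3r+2.
Then 2(3r+2)^3 + (3r+2) + 12 = 54r^3 + 108r^2 + 75r + 30 = 3(18r^3 + 36r^2 + 25r + 10).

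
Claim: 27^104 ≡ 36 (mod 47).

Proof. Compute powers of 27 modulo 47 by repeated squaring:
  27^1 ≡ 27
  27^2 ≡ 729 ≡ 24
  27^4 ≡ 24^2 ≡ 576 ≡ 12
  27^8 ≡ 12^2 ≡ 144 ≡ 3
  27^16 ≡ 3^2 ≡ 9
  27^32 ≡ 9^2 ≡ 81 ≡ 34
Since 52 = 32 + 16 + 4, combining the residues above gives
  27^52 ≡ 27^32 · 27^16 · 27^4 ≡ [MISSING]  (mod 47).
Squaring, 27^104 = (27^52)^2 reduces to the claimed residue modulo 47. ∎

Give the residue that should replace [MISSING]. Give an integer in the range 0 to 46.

6

27^32 · 27^16 · 27^4 ≡ 34 · 9 · 12 = 3672.
3672 mod 47 = 6, so 27^52 ≡ 6 (mod 47).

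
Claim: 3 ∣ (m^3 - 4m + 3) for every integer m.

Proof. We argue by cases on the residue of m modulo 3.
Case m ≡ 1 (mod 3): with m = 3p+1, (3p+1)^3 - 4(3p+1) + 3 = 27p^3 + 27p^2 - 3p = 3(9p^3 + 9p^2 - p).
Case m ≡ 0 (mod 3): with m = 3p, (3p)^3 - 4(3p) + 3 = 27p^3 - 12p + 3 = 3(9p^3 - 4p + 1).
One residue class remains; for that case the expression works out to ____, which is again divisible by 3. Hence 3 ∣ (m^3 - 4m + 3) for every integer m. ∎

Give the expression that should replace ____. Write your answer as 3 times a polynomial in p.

Only m ≡ 2 (mod 3) is unaccounted for. Put m = 3p+2:
(3p+2)^3 - 4(3p+2) + 3 expands to 27p^3 + 54p^2 + 24p + 3,
and factoring out 3 leaves 3(9p^3 + 18p^2 + 8p + 1).

3(9p^3 + 18p^2 + 8p + 1)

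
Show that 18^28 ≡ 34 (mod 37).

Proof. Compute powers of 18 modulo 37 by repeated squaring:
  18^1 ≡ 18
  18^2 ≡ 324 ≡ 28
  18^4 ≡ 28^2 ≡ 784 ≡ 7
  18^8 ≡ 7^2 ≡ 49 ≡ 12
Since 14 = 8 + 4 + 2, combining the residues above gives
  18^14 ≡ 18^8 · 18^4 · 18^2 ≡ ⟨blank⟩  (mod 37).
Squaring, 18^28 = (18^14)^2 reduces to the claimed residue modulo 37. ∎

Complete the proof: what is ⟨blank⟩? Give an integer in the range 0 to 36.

21

18^8 · 18^4 · 18^2 ≡ 12 · 7 · 28 = 2352.
2352 mod 37 = 21, so 18^14 ≡ 21 (mod 37).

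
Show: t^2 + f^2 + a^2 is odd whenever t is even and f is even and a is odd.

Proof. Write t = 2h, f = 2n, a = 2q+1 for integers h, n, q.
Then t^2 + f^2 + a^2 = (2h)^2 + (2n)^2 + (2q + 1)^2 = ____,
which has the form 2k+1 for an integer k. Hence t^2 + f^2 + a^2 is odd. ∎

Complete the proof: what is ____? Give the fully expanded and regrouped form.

2(2h^2 + 2n^2 + 2q^2 + 2q) + 1

Expanding: (2h)^2 + (2n)^2 + (2q + 1)^2 = 4h^2 + 4n^2 + 4q^2 + 4q + 1.
Every term except the constant is even, so this is 2(2h^2 + 2n^2 + 2q^2 + 2q) + 1,
and 2h^2 + 2n^2 + 2q^2 + 2q ∈ ℤ gives the required form.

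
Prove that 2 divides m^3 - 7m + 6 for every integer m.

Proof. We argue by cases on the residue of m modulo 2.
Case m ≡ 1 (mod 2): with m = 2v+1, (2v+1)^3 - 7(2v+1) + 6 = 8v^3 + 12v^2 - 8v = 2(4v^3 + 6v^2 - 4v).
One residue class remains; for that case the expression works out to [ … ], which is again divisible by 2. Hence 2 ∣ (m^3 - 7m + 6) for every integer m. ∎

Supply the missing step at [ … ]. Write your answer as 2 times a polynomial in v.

2(4v^3 - 7v + 3)

Only m ≡ 0 (mod 2) is unaccounted for. Put m = 2v:
(2v)^3 - 7(2v) + 6 expands to 8v^3 - 14v + 6,
and factoring out 2 leaves 2(4v^3 - 7v + 3).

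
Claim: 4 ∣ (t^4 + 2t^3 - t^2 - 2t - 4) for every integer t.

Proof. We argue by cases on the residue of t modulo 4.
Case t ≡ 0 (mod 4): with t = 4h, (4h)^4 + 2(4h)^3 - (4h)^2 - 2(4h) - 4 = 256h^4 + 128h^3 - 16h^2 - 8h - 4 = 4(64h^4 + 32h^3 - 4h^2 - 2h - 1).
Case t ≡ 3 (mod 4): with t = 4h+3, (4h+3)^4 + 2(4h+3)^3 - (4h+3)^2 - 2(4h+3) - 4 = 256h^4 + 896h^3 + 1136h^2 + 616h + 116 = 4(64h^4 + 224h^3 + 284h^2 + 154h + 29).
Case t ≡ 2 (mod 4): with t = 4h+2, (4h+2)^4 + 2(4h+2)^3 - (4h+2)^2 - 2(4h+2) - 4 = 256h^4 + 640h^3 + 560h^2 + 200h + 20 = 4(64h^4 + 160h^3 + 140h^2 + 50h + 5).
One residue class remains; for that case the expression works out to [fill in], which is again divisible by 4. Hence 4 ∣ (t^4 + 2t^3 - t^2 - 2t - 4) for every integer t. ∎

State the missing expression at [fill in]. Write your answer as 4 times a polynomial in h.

4(64h^4 + 96h^3 + 44h^2 + 6h - 1)

Only t ≡ 1 (mod 4) is unaccounted for. Put t = 4h+1:
(4h+1)^4 + 2(4h+1)^3 - (4h+1)^2 - 2(4h+1) - 4 expands to 256h^4 + 384h^3 + 176h^2 + 24h - 4,
and factoring out 4 leaves 4(64h^4 + 96h^3 + 44h^2 + 6h - 1).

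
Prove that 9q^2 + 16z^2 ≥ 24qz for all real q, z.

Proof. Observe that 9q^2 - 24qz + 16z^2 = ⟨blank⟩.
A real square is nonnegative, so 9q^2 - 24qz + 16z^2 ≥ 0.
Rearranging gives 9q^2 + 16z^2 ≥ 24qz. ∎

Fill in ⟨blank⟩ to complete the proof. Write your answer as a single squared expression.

(3q - 4z)^2

The leading and trailing coefficients are 3^2 and 4^2, and 24 = 2·3·4, so the trinomial is (3q - 4z)^2.
Hence 9q^2 - 24qz + 16z^2 ≥ 0.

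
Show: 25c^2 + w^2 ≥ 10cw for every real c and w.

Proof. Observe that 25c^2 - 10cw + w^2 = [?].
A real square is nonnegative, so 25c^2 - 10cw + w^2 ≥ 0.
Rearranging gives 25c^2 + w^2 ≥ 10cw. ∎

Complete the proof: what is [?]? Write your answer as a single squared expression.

(5c - w)^2

The leading and trailing coefficients are 5^2 and 1^2, and 10 = 2·5·1, so the trinomial is (5c - w)^2.
Hence 25c^2 - 10cw + w^2 ≥ 0.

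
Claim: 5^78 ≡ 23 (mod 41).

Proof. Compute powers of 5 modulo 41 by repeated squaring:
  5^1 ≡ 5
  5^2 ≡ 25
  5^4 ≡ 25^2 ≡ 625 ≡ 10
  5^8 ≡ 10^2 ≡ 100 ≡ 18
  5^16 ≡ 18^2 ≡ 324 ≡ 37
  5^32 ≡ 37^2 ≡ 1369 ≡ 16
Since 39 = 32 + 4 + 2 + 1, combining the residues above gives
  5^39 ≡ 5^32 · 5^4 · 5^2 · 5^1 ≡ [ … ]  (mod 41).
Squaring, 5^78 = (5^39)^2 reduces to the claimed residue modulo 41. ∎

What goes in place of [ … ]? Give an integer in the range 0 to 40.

33

5^32 · 5^4 · 5^2 · 5^1 ≡ 16 · 10 · 25 · 5 = 20000.
20000 mod 41 = 33, so 5^39 ≡ 33 (mod 41).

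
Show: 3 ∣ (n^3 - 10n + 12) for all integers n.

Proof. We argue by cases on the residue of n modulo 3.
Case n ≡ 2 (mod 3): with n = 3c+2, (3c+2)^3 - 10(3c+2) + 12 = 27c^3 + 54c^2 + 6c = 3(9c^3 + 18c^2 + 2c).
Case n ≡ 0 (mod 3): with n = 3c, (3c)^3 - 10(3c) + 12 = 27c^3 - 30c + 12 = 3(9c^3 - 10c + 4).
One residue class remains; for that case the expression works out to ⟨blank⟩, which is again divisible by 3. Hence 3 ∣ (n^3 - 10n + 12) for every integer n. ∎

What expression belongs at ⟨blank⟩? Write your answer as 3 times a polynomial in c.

3(9c^3 + 9c^2 - 7c + 1)

The residues treated are {2, 0}, so the missing case is n ≡ 1 (mod 3); write n = 3c+1.
Then (3c+1)^3 - 10(3c+1) + 12 = 27c^3 + 27c^2 - 21c + 3 = 3(9c^3 + 9c^2 - 7c + 1).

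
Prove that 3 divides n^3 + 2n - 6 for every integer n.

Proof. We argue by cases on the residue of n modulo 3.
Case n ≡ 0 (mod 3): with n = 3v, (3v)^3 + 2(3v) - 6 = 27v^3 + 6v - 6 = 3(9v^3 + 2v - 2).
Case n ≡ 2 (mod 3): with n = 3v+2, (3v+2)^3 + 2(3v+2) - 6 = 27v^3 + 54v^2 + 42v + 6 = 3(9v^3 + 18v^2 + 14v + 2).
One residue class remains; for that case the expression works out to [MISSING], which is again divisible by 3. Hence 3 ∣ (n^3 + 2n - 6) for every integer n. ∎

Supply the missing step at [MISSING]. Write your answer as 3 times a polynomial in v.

3(9v^3 + 9v^2 + 5v - 1)

Only n ≡ 1 (mod 3) is unaccounted for. Put n = 3v+1:
(3v+1)^3 + 2(3v+1) - 6 expands to 27v^3 + 27v^2 + 15v - 3,
and factoring out 3 leaves 3(9v^3 + 9v^2 + 5v - 1).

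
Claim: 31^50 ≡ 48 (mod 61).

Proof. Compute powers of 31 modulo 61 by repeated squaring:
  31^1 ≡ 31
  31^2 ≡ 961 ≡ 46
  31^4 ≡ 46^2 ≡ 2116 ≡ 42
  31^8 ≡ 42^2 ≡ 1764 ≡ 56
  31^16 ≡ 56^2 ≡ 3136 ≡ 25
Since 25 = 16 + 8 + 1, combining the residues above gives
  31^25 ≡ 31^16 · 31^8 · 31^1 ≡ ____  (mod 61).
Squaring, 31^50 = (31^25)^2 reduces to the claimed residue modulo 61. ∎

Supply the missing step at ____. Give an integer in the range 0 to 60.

29

31^16 · 31^8 · 31^1 ≡ 25 · 56 · 31 = 43400.
43400 mod 61 = 29, so 31^25 ≡ 29 (mod 61).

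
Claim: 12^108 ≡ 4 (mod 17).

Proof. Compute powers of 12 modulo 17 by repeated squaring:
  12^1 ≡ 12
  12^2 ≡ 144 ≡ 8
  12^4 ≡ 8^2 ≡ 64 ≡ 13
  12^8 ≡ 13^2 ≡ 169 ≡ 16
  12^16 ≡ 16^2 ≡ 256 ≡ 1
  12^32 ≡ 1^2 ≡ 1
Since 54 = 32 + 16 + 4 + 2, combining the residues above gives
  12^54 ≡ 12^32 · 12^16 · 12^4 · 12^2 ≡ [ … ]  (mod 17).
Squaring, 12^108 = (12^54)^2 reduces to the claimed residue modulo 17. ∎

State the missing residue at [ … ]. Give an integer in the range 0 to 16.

2

12^32 · 12^16 · 12^4 · 12^2 ≡ 1 · 1 · 13 · 8 = 104.
104 mod 17 = 2, so 12^54 ≡ 2 (mod 17).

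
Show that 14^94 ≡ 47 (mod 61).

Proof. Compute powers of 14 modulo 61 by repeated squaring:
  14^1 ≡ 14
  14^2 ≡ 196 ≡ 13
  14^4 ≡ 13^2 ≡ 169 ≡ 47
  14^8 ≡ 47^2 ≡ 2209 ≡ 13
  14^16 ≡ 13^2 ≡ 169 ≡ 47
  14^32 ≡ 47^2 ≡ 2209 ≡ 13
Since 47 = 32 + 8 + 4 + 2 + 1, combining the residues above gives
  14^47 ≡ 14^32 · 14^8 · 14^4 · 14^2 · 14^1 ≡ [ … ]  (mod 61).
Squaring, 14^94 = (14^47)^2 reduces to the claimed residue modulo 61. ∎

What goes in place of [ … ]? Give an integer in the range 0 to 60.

48

Multiply the listed residues: 13 · 13 · 47 · 13 · 14 = 169 → 7943 → 103259 → 1445626.
Reducing modulo 61: 1445626 = 23698·61 + 48, so 14^47 ≡ 48.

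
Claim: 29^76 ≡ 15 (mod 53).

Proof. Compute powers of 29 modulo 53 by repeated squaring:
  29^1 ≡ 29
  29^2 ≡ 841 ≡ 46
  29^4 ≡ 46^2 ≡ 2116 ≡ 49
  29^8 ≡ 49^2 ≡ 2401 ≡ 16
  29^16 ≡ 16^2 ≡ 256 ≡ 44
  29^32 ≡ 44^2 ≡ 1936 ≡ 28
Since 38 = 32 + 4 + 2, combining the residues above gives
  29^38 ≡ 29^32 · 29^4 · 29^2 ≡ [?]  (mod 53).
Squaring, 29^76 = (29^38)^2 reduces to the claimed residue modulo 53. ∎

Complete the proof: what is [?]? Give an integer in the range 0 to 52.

Multiply the listed residues: 28 · 49 · 46 = 1372 → 63112.
Reducing modulo 53: 63112 = 1190·53 + 42, so 29^38 ≡ 42.

42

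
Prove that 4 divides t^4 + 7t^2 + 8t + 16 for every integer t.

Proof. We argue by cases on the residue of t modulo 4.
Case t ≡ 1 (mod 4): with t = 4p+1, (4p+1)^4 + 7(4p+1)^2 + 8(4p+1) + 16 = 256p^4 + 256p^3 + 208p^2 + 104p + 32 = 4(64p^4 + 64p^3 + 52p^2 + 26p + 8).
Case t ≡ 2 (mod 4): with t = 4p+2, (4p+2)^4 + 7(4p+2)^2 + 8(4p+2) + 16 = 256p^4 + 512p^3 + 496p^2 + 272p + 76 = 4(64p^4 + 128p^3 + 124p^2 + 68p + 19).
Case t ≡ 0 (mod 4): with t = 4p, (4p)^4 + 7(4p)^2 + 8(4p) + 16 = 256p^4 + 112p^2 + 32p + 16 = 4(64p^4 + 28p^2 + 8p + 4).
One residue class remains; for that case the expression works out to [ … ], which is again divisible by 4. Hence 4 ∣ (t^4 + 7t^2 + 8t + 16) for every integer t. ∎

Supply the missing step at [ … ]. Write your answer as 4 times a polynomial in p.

4(64p^4 + 192p^3 + 244p^2 + 158p + 46)

The residues treated are {1, 2, 0}, so the missing case is t ≡ 3 (mod 4); write t = 4p+3.
Then (4p+3)^4 + 7(4p+3)^2 + 8(4p+3) + 16 = 256p^4 + 768p^3 + 976p^2 + 632p + 184 = 4(64p^4 + 192p^3 + 244p^2 + 158p + 46).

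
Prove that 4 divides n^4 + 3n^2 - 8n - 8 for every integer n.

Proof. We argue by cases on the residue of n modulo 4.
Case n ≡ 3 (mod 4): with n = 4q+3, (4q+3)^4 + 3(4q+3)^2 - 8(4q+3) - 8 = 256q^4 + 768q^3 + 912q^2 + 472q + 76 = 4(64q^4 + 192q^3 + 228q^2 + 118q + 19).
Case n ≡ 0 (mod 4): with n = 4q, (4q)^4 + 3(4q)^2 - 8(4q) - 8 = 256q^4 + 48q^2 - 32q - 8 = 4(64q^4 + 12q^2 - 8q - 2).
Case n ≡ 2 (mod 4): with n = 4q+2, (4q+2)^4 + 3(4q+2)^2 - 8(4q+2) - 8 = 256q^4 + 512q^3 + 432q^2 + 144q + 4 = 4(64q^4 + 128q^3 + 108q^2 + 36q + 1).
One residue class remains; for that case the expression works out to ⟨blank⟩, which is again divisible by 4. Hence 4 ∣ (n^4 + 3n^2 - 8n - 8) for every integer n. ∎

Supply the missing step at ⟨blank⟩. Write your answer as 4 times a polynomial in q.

The residues treated are {3, 0, 2}, so the missing case is n ≡ 1 (mod 4); write n = 4q+1.
Then (4q+1)^4 + 3(4q+1)^2 - 8(4q+1) - 8 = 256q^4 + 256q^3 + 144q^2 + 8q - 12 = 4(64q^4 + 64q^3 + 36q^2 + 2q - 3).

4(64q^4 + 64q^3 + 36q^2 + 2q - 3)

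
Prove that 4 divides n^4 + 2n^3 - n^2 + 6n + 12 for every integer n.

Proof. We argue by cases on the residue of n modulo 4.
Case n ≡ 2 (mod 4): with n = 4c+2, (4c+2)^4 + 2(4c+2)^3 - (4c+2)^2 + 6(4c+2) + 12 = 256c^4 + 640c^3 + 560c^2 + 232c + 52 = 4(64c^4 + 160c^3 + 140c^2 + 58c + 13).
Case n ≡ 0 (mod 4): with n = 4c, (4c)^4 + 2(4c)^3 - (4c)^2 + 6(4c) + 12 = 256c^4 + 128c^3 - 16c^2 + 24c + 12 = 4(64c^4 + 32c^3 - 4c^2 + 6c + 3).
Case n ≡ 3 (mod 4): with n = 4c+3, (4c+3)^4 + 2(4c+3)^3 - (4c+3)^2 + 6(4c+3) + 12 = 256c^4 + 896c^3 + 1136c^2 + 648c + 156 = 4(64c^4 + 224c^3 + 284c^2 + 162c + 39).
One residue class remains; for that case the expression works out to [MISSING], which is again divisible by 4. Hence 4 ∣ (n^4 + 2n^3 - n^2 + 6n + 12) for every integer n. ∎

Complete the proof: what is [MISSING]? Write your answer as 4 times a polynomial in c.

The residues treated are {2, 0, 3}, so the missing case is n ≡ 1 (mod 4); write n = 4c+1.
Then (4c+1)^4 + 2(4c+1)^3 - (4c+1)^2 + 6(4c+1) + 12 = 256c^4 + 384c^3 + 176c^2 + 56c + 20 = 4(64c^4 + 96c^3 + 44c^2 + 14c + 5).

4(64c^4 + 96c^3 + 44c^2 + 14c + 5)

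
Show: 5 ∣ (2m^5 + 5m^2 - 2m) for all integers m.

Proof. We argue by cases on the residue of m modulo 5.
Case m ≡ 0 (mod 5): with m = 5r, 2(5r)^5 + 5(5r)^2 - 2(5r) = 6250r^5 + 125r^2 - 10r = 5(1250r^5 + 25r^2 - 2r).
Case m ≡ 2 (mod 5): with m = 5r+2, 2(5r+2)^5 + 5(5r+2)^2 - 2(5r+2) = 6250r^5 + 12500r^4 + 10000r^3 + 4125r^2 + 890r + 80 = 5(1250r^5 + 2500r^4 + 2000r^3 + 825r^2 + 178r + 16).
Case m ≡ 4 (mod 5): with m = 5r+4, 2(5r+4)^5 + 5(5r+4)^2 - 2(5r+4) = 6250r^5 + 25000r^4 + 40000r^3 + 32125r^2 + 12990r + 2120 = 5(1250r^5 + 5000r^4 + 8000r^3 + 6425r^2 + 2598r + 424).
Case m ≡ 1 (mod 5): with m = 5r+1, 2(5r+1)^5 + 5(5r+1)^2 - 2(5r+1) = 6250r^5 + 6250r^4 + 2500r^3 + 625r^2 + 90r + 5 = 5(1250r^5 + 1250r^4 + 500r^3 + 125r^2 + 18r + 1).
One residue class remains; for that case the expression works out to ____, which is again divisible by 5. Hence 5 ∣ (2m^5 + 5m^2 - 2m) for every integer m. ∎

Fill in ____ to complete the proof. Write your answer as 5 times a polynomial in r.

5(1250r^5 + 3750r^4 + 4500r^3 + 2725r^2 + 838r + 105)

Only m ≡ 3 (mod 5) is unaccounted for. Put m = 5r+3:
2(5r+3)^5 + 5(5r+3)^2 - 2(5r+3) expands to 6250r^5 + 18750r^4 + 22500r^3 + 13625r^2 + 4190r + 525,
and factoring out 5 leaves 5(1250r^5 + 3750r^4 + 4500r^3 + 2725r^2 + 838r + 105).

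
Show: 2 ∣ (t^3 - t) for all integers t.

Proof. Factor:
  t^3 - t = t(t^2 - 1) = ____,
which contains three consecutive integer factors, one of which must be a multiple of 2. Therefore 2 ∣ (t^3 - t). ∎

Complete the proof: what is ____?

t(t^2 - 1) = t(t - 1)(t + 1) = (t - 1)t(t + 1).
These three factors are consecutive integers, so their product is divisible by 2.

(t - 1)t(t + 1)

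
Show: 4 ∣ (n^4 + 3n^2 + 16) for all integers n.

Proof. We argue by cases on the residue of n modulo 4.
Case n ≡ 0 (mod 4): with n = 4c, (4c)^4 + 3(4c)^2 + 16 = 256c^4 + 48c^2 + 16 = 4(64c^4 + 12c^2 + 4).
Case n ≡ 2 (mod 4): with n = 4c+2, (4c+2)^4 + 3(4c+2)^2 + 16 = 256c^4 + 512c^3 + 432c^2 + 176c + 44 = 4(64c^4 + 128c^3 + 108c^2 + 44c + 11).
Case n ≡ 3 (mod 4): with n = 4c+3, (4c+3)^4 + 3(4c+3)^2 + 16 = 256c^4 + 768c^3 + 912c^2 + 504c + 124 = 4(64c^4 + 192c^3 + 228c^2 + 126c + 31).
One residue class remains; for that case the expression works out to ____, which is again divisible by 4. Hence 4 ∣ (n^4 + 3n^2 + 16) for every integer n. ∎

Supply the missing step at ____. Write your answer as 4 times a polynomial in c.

4(64c^4 + 64c^3 + 36c^2 + 10c + 5)

Only n ≡ 1 (mod 4) is unaccounted for. Put n = 4c+1:
(4c+1)^4 + 3(4c+1)^2 + 16 expands to 256c^4 + 256c^3 + 144c^2 + 40c + 20,
and factoring out 4 leaves 4(64c^4 + 64c^3 + 36c^2 + 10c + 5).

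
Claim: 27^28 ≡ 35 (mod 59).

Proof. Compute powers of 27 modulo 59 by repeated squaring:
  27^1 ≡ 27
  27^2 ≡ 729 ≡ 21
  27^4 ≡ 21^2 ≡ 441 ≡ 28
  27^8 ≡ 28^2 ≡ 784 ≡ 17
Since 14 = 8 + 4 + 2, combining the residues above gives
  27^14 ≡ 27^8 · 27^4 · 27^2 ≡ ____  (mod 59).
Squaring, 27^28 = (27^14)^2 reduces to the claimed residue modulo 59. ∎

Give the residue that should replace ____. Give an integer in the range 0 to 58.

25

27^8 · 27^4 · 27^2 ≡ 17 · 28 · 21 = 9996.
9996 mod 59 = 25, so 27^14 ≡ 25 (mod 59).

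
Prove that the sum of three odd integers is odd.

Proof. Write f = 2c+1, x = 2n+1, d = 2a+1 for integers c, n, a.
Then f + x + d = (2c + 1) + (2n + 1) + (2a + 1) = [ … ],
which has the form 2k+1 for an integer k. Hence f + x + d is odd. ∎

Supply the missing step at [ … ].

2(a + c + n + 1) + 1

Expanding: (2c + 1) + (2n + 1) + (2a + 1) = 2a + 2c + 2n + 3.
Every term except the constant is even, so this is 2(a + c + n + 1) + 1,
and a + c + n + 1 ∈ ℤ gives the required form.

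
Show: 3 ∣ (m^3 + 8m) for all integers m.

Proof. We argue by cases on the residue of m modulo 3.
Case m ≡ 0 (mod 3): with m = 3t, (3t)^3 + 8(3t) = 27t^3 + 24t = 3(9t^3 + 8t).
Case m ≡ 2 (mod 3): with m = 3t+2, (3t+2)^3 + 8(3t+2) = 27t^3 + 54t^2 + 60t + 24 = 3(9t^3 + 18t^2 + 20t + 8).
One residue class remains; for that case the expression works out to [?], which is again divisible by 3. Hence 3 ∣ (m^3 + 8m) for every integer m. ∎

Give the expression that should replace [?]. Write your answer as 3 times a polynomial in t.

3(9t^3 + 9t^2 + 11t + 3)

Only m ≡ 1 (mod 3) is unaccounted for. Put m = 3t+1:
(3t+1)^3 + 8(3t+1) expands to 27t^3 + 27t^2 + 33t + 9,
and factoring out 3 leaves 3(9t^3 + 9t^2 + 11t + 3).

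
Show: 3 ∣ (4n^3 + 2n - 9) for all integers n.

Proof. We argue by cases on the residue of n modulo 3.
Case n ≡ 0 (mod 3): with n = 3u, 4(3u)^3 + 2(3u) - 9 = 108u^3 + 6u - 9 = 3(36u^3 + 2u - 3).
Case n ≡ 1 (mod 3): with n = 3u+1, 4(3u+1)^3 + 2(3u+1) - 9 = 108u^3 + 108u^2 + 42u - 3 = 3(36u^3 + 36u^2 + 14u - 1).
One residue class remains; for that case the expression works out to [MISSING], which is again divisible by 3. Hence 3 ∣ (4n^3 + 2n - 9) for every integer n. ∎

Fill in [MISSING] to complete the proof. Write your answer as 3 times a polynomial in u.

3(36u^3 + 72u^2 + 50u + 9)

Only n ≡ 2 (mod 3) is unaccounted for. Put n = 3u+2:
4(3u+2)^3 + 2(3u+2) - 9 expands to 108u^3 + 216u^2 + 150u + 27,
and factoring out 3 leaves 3(36u^3 + 72u^2 + 50u + 9).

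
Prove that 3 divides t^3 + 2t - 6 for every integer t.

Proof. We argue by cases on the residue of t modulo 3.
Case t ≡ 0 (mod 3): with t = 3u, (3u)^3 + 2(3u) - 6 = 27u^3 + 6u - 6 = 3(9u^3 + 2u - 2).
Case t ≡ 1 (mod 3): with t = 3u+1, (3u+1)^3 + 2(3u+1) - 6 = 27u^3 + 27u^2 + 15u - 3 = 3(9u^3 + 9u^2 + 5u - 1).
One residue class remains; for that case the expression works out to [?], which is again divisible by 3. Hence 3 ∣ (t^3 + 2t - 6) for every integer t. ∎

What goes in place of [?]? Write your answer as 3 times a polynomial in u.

Only t ≡ 2 (mod 3) is unaccounted for. Put t = 3u+2:
(3u+2)^3 + 2(3u+2) - 6 expands to 27u^3 + 54u^2 + 42u + 6,
and factoring out 3 leaves 3(9u^3 + 18u^2 + 14u + 2).

3(9u^3 + 18u^2 + 14u + 2)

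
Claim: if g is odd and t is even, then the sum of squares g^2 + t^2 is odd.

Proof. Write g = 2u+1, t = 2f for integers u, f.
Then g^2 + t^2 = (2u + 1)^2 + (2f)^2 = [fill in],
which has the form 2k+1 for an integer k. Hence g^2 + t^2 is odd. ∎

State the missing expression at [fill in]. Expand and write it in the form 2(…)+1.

Expanding: (2u + 1)^2 + (2f)^2 = 4f^2 + 4u^2 + 4u + 1.
Every term except the constant is even, so this is 2(2f^2 + 2u^2 + 2u) + 1,
and 2f^2 + 2u^2 + 2u ∈ ℤ gives the required form.

2(2f^2 + 2u^2 + 2u) + 1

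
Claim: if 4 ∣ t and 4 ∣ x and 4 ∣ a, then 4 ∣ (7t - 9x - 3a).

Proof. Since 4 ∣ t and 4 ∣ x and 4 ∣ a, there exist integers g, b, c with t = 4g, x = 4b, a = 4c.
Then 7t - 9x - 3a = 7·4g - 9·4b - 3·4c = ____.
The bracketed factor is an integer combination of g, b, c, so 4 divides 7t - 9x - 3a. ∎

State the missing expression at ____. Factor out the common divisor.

4(-9b - 3c + 7g)

Pull the common 4 out of every term: 7·4g - 9·4b - 3·4c = 4(-9b - 3c + 7g).
-9b - 3c + 7g is an integer, which exhibits the divisibility.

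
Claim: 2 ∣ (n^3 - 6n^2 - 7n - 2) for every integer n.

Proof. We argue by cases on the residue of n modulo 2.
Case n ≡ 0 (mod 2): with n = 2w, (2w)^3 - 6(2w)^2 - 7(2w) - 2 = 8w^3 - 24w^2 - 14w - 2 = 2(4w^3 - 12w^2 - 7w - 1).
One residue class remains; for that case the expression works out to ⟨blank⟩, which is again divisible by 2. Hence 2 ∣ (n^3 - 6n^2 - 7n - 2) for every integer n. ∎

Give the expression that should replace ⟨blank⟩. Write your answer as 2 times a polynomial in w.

Only n ≡ 1 (mod 2) is unaccounted for. Put n = 2w+1:
(2w+1)^3 - 6(2w+1)^2 - 7(2w+1) - 2 expands to 8w^3 - 12w^2 - 32w - 14,
and factoring out 2 leaves 2(4w^3 - 6w^2 - 16w - 7).

2(4w^3 - 6w^2 - 16w - 7)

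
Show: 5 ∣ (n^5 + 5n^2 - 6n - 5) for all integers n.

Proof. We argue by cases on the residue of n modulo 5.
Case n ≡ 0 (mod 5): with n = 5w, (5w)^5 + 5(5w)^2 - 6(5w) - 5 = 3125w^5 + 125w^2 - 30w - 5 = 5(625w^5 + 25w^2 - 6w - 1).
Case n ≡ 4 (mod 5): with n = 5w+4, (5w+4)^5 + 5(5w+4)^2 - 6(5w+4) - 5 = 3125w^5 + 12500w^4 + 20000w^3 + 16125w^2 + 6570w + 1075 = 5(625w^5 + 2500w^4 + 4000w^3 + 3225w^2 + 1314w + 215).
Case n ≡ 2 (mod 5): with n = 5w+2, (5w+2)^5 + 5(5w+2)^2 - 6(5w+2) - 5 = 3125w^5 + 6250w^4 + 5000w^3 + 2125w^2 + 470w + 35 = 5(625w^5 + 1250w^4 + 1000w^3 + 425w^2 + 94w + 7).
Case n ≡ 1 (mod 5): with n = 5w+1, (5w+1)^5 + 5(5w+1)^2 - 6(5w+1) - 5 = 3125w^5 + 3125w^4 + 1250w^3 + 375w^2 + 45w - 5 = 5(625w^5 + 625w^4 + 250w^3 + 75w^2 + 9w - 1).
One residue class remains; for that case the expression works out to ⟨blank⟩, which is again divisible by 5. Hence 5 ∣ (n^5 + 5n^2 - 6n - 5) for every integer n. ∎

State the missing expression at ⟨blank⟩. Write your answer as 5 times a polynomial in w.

The residues treated are {0, 4, 2, 1}, so the missing case is n ≡ 3 (mod 5); write n = 5w+3.
Then (5w+3)^5 + 5(5w+3)^2 - 6(5w+3) - 5 = 3125w^5 + 9375w^4 + 11250w^3 + 6875w^2 + 2145w + 265 = 5(625w^5 + 1875w^4 + 2250w^3 + 1375w^2 + 429w + 53).

5(625w^5 + 1875w^4 + 2250w^3 + 1375w^2 + 429w + 53)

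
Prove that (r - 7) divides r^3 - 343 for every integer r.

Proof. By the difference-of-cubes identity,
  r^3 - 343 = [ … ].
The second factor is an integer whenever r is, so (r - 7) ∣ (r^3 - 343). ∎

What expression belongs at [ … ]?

Polynomial division of r^3 - 343 by r - 7 leaves remainder 0 and quotient r^2 + 7r + 49.
Hence r^3 - 343 = (r - 7)(r^2 + 7r + 49).

(r - 7)(r^2 + 7r + 49)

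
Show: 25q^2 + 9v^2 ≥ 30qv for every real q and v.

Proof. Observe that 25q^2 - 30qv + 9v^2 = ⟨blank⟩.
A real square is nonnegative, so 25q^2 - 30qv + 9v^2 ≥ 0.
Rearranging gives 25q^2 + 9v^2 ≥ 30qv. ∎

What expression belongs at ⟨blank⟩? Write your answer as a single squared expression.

The leading and trailing coefficients are 5^2 and 3^2, and 30 = 2·5·3, so the trinomial is (5q - 3v)^2.
Hence 25q^2 - 30qv + 9v^2 ≥ 0.

(5q - 3v)^2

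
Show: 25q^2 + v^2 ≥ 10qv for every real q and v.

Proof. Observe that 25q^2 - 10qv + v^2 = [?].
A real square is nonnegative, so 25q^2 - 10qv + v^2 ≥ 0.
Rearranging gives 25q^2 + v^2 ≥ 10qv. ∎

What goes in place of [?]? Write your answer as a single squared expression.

(5q - v)^2

25q^2 - 10qv + v^2 is a perfect-square trinomial: the outer terms are (5q)^2 and (v)^2, and the cross term is -2·5q·v.
So 25q^2 - 10qv + v^2 = (5q - v)^2 ≥ 0.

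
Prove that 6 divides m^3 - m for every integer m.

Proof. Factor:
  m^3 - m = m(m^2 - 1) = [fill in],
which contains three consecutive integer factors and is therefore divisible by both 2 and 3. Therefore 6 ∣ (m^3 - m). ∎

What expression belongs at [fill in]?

m(m^2 - 1) = m(m - 1)(m + 1) = (m - 1)m(m + 1).
These three factors are consecutive integers, so their product is divisible by 6.

(m - 1)m(m + 1)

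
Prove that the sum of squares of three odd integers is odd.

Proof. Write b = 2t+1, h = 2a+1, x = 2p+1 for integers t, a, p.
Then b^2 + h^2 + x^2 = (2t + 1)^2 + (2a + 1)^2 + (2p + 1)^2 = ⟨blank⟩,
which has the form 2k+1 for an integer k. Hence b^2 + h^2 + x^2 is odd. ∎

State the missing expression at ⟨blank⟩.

(2t + 1)^2 + (2a + 1)^2 + (2p + 1)^2 = 4a^2 + 4a + 4p^2 + 4p + 4t^2 + 4t + 3
= 2(2a^2 + 2a + 2p^2 + 2p + 2t^2 + 2t + 1) + 1.
Since 2a^2 + 2a + 2p^2 + 2p + 2t^2 + 2t + 1 is an integer, the sum of squares is of the form 2k+1 for an integer k.

2(2a^2 + 2a + 2p^2 + 2p + 2t^2 + 2t + 1) + 1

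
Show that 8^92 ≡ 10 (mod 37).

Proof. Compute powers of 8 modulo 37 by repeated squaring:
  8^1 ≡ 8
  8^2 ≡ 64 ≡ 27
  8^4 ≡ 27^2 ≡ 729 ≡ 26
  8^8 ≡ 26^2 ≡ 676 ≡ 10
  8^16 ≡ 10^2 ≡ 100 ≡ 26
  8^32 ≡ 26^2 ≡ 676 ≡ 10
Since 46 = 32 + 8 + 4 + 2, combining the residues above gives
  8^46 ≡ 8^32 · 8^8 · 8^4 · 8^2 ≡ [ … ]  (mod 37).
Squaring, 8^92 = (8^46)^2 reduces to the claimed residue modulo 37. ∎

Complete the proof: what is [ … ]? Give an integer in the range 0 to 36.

11

8^32 · 8^8 · 8^4 · 8^2 ≡ 10 · 10 · 26 · 27 = 70200.
70200 mod 37 = 11, so 8^46 ≡ 11 (mod 37).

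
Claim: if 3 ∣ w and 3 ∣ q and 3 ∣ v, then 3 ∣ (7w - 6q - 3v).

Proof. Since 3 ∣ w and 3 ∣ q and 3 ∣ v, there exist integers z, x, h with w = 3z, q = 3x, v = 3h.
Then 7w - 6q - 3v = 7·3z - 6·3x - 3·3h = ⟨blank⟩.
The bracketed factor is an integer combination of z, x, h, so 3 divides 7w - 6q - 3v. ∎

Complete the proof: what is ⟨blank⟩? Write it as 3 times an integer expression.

Each term has a factor of 3: 7·3z - 6·3x - 3·3h = 3·(-3h - 6x + 7z).
Since -3h - 6x + 7z is an integer, 3 ∣ (7w - 6q - 3v).

3(-3h - 6x + 7z)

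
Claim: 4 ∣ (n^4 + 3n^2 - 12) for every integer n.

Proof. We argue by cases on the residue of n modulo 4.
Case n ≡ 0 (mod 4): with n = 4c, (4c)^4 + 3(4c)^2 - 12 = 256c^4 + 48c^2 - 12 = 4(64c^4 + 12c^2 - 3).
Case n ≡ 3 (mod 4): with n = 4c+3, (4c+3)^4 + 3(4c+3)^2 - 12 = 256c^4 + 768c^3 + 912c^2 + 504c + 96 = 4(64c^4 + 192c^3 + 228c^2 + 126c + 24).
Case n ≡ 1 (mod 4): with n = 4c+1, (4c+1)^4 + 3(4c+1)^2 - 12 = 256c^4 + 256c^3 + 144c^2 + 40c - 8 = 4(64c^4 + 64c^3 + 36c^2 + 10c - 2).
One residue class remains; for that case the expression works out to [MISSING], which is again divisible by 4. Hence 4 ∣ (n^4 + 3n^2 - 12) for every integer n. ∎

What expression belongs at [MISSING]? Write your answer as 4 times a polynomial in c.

4(64c^4 + 128c^3 + 108c^2 + 44c + 4)

The residues treated are {0, 3, 1}, so the missing case is n ≡ 2 (mod 4); write n = 4c+2.
Then (4c+2)^4 + 3(4c+2)^2 - 12 = 256c^4 + 512c^3 + 432c^2 + 176c + 16 = 4(64c^4 + 128c^3 + 108c^2 + 44c + 4).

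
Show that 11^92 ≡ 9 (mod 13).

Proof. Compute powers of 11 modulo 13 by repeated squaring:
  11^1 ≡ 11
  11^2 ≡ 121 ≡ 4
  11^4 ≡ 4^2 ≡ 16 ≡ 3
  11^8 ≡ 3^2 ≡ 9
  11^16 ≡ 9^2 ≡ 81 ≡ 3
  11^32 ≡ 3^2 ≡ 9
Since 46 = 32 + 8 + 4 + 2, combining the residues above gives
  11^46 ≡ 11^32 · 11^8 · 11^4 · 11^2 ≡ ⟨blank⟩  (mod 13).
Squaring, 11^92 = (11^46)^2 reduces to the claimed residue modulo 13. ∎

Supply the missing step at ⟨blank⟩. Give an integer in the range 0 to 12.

10

11^32 · 11^8 · 11^4 · 11^2 ≡ 9 · 9 · 3 · 4 = 972.
972 mod 13 = 10, so 11^46 ≡ 10 (mod 13).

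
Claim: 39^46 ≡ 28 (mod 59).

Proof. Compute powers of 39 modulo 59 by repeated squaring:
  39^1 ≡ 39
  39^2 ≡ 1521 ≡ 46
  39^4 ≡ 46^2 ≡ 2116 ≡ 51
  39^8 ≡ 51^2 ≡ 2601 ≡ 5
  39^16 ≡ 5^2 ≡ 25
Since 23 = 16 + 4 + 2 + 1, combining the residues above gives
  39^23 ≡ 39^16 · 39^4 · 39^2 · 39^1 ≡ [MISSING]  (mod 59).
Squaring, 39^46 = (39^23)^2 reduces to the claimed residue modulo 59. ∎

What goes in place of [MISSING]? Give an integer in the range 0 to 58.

Multiply the listed residues: 25 · 51 · 46 · 39 = 1275 → 58650 → 2287350.
Reducing modulo 59: 2287350 = 38768·59 + 38, so 39^23 ≡ 38.

38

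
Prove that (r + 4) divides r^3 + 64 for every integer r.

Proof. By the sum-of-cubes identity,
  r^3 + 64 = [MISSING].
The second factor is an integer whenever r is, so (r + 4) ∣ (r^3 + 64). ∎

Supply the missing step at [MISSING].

Polynomial division of r^3 + 64 by r + 4 leaves remainder 0 and quotient r^2 - 4r + 16.
Hence r^3 + 64 = (r + 4)(r^2 - 4r + 16).

(r + 4)(r^2 - 4r + 16)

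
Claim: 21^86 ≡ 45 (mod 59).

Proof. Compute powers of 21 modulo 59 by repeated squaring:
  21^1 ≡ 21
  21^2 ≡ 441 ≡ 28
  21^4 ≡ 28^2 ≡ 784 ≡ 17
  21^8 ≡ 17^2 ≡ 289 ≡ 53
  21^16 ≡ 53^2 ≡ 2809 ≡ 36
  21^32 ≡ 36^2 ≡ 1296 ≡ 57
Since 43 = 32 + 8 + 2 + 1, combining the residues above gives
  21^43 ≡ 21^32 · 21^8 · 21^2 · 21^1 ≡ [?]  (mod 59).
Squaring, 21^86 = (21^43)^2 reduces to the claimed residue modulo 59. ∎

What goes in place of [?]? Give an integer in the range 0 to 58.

Multiply the listed residues: 57 · 53 · 28 · 21 = 3021 → 84588 → 1776348.
Reducing modulo 59: 1776348 = 30107·59 + 35, so 21^43 ≡ 35.

35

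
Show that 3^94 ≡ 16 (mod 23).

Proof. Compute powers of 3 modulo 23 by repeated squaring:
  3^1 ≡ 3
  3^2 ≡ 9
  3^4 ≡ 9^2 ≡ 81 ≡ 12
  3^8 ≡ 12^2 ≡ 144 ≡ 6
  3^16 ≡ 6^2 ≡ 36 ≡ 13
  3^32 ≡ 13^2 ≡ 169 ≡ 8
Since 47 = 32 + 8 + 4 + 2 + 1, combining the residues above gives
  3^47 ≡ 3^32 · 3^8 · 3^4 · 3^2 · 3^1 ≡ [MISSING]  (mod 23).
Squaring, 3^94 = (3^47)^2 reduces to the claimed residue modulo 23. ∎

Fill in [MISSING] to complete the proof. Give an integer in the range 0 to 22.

4

Multiply the listed residues: 8 · 6 · 12 · 9 · 3 = 48 → 576 → 5184 → 15552.
Reducing modulo 23: 15552 = 676·23 + 4, so 3^47 ≡ 4.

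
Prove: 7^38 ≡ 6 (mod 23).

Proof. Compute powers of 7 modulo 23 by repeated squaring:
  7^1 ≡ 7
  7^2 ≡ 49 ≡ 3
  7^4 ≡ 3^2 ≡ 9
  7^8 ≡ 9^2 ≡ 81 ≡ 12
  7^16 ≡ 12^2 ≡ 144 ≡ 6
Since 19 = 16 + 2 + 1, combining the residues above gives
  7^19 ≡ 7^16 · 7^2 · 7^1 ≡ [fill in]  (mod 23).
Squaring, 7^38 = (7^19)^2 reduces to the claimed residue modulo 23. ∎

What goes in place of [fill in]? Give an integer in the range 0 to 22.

Multiply the listed residues: 6 · 3 · 7 = 18 → 126.
Reducing modulo 23: 126 = 5·23 + 11, so 7^19 ≡ 11.

11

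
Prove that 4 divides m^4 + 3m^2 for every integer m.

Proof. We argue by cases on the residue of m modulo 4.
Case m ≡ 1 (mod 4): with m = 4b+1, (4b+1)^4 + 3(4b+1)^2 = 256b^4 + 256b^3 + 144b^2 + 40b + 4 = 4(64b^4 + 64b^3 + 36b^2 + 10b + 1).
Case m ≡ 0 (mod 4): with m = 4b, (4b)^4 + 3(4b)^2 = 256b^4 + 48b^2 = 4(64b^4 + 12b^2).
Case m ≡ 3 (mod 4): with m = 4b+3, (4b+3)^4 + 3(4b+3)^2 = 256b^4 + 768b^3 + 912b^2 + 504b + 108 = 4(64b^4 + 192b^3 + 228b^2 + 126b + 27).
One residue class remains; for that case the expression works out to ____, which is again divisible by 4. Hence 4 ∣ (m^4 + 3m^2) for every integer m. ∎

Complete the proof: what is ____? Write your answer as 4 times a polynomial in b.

Only m ≡ 2 (mod 4) is unaccounted for. Put m = 4b+2:
(4b+2)^4 + 3(4b+2)^2 expands to 256b^4 + 512b^3 + 432b^2 + 176b + 28,
and factoring out 4 leaves 4(64b^4 + 128b^3 + 108b^2 + 44b + 7).

4(64b^4 + 128b^3 + 108b^2 + 44b + 7)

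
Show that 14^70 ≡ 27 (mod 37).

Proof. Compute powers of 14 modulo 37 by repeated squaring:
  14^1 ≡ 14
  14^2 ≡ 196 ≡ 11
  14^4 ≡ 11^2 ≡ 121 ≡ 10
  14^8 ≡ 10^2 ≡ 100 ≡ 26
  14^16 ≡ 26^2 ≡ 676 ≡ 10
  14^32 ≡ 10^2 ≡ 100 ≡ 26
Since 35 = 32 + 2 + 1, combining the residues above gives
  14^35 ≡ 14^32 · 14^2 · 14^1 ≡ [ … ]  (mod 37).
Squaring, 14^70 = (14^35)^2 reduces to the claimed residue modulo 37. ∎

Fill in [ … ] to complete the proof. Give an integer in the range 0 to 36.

Multiply the listed residues: 26 · 11 · 14 = 286 → 4004.
Reducing modulo 37: 4004 = 108·37 + 8, so 14^35 ≡ 8.

8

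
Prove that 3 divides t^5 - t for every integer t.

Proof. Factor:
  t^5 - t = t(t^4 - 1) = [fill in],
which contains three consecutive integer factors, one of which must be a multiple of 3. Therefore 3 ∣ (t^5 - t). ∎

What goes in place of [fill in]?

t^4 - 1 = (t^2 - 1)(t^2 + 1), and t^2 - 1 = (t-1)(t+1).
So t(t^4 - 1) = (t - 1)t(t + 1)(t^2 + 1).

(t - 1)t(t + 1)(t^2 + 1)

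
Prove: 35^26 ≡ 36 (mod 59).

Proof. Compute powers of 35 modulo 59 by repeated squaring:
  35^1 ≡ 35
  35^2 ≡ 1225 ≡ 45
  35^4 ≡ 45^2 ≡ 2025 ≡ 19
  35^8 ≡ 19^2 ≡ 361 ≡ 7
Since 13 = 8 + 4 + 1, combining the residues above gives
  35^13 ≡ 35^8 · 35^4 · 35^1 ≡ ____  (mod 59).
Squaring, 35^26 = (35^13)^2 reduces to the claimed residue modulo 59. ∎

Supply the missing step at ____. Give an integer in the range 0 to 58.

53

Multiply the listed residues: 7 · 19 · 35 = 133 → 4655.
Reducing modulo 59: 4655 = 78·59 + 53, so 35^13 ≡ 53.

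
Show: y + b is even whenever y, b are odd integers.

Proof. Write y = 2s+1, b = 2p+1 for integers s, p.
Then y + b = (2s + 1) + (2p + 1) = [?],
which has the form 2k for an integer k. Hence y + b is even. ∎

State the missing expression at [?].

Expanding: (2s + 1) + (2p + 1) = 2p + 2s + 2.
Every term is even; pulling out the factor of 2 gives 2(p + s + 1).

2(p + s + 1)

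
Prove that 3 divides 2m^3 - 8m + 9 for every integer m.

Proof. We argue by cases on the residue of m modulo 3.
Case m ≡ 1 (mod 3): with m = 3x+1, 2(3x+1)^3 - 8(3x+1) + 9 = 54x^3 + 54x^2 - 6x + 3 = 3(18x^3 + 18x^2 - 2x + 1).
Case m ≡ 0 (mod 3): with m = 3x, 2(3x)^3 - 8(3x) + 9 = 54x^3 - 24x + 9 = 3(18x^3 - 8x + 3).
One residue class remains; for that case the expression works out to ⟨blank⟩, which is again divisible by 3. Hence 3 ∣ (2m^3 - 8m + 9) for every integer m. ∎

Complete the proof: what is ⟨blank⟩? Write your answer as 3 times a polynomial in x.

3(18x^3 + 36x^2 + 16x + 3)

Only m ≡ 2 (mod 3) is unaccounted for. Put m = 3x+2:
2(3x+2)^3 - 8(3x+2) + 9 expands to 54x^3 + 108x^2 + 48x + 9,
and factoring out 3 leaves 3(18x^3 + 36x^2 + 16x + 3).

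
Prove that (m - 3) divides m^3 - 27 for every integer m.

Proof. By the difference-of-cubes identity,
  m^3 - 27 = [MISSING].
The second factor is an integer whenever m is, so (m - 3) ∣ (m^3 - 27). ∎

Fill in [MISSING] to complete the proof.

(m - 3)(m^2 + 3m + 9)

Polynomial division of m^3 - 27 by m - 3 leaves remainder 0 and quotient m^2 + 3m + 9.
Hence m^3 - 27 = (m - 3)(m^2 + 3m + 9).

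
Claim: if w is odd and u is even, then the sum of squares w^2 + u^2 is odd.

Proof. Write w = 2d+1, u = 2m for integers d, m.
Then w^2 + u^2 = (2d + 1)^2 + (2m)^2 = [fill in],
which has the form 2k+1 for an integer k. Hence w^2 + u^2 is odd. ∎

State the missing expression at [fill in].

(2d + 1)^2 + (2m)^2 = 4d^2 + 4d + 4m^2 + 1
= 2(2d^2 + 2d + 2m^2) + 1.
Since 2d^2 + 2d + 2m^2 is an integer, the sum of squares is of the form 2k+1 for an integer k.

2(2d^2 + 2d + 2m^2) + 1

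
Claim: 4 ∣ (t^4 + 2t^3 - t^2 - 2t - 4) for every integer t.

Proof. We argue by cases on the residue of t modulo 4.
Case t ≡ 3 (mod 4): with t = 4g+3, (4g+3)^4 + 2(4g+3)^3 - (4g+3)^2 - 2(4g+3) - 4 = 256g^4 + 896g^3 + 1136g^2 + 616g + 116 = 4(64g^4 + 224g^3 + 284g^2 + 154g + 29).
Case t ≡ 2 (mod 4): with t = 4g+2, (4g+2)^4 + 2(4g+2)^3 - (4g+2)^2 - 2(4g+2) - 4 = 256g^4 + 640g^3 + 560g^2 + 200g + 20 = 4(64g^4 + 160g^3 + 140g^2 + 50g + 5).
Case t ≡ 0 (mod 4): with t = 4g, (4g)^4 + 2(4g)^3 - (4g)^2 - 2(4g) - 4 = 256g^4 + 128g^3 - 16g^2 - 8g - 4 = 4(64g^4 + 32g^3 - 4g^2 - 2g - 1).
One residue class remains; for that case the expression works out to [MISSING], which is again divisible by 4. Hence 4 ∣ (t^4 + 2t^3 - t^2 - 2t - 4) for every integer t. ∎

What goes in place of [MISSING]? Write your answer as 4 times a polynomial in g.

The residues treated are {3, 2, 0}, so the missing case is t ≡ 1 (mod 4); write t = 4g+1.
Then (4g+1)^4 + 2(4g+1)^3 - (4g+1)^2 - 2(4g+1) - 4 = 256g^4 + 384g^3 + 176g^2 + 24g - 4 = 4(64g^4 + 96g^3 + 44g^2 + 6g - 1).

4(64g^4 + 96g^3 + 44g^2 + 6g - 1)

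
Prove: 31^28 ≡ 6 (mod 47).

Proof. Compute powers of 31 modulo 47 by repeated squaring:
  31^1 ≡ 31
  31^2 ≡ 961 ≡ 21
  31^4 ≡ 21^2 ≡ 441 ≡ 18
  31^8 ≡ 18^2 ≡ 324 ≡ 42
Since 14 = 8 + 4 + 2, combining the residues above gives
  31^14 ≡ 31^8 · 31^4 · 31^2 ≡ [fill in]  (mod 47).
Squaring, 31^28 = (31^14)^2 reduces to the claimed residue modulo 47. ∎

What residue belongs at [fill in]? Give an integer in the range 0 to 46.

Multiply the listed residues: 42 · 18 · 21 = 756 → 15876.
Reducing modulo 47: 15876 = 337·47 + 37, so 31^14 ≡ 37.

37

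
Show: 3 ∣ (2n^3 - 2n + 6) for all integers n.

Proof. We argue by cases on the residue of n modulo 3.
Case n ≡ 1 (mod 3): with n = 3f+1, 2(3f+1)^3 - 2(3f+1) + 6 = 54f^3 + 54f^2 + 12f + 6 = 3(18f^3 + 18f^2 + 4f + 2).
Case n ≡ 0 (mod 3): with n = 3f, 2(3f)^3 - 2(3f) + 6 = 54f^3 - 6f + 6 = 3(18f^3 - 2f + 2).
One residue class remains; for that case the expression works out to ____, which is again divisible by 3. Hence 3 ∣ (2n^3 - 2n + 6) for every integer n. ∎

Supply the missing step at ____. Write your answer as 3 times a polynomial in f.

The residues treated are {1, 0}, so the missing case is n ≡ 2 (mod 3); write n = 3f+2.
Then 2(3f+2)^3 - 2(3f+2) + 6 = 54f^3 + 108f^2 + 66f + 18 = 3(18f^3 + 36f^2 + 22f + 6).

3(18f^3 + 36f^2 + 22f + 6)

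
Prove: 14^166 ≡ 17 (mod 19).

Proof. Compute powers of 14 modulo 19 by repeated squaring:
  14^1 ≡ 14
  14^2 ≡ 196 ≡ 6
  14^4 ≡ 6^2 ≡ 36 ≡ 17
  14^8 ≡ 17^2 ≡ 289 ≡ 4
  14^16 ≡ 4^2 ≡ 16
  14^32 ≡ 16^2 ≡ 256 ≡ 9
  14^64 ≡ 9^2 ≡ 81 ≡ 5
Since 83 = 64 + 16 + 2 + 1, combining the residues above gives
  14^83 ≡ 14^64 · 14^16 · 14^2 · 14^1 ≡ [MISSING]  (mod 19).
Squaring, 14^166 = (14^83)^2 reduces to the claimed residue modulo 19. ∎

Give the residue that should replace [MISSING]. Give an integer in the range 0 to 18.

14^64 · 14^16 · 14^2 · 14^1 ≡ 5 · 16 · 6 · 14 = 6720.
6720 mod 19 = 13, so 14^83 ≡ 13 (mod 19).

13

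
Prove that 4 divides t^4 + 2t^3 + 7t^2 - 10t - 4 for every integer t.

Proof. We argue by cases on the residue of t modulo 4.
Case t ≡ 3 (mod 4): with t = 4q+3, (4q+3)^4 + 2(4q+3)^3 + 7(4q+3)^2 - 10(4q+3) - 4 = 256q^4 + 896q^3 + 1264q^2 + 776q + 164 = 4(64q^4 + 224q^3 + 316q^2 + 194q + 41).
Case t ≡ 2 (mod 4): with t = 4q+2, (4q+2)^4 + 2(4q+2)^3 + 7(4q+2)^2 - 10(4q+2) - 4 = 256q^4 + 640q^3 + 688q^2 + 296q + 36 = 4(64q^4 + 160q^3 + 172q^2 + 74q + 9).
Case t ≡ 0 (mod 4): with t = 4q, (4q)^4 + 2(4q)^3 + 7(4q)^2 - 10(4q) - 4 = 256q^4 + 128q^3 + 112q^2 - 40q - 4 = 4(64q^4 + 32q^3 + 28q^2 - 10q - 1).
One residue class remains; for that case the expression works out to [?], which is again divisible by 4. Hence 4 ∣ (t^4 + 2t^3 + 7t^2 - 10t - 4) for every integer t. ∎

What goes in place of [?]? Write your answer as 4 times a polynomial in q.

4(64q^4 + 96q^3 + 76q^2 + 14q - 1)

The residues treated are {3, 2, 0}, so the missing case is t ≡ 1 (mod 4); write t = 4q+1.
Then (4q+1)^4 + 2(4q+1)^3 + 7(4q+1)^2 - 10(4q+1) - 4 = 256q^4 + 384q^3 + 304q^2 + 56q - 4 = 4(64q^4 + 96q^3 + 76q^2 + 14q - 1).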